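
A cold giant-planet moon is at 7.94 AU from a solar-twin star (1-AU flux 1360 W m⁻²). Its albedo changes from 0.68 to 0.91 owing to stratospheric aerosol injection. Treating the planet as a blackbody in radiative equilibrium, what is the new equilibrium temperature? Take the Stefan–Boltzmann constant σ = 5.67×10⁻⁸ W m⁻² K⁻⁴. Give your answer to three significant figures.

54.1 K

Flux at the orbit: S = 1360/(7.94)² = 21.57 W m⁻².
T₂ = [S(1−α₂)/(4σ)]^(1/4) = [21.57·0.09/(4σ)]^(1/4) = 54.09 K.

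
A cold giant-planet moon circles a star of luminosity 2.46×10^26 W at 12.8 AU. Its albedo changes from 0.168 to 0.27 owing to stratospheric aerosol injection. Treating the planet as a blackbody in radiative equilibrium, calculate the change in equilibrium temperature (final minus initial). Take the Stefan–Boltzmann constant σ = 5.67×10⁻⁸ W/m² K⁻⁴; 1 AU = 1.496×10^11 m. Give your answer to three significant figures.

-2.14 kelvin

Orbital distance: d = 12.8 AU = 1.915×10^12 m.
Spreading L over a sphere of radius d: S = 2.46×10^26/(4π·1.91×10^12²) = 5.339 W/m².
With α = 0.168, T₁ = 66.52 K.
After:  T₂ = [5.339·0.73/(4σ)]^(1/4) = 64.38 K.
Change: 64.38 − 66.52 = -2.140 K.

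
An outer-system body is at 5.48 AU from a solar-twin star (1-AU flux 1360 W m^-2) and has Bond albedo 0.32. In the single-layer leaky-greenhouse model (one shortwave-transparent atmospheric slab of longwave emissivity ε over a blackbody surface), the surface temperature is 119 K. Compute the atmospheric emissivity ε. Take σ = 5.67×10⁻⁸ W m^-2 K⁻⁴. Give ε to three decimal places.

Irradiance scales as 1/d², so S = 1360 W m^-2 × (1/5.48)² = 45.29 W m^-2.
Effective temperature: T_e = [S(1−α)/(4σ)]^(1/4) = 107.9 K.
Inverting T_s⁴ = 2T_e⁴/(2−ε): (T_e/T_s)⁴ = 0.6771, so ε = 2(1 − 0.6771) = 0.6458.

0.646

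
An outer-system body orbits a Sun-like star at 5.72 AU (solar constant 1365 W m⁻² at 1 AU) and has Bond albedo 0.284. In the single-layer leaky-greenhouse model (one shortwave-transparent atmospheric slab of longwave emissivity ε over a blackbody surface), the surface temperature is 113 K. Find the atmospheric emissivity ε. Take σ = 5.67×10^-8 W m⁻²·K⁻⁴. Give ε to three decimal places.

0.384

By the inverse-square law, S = 1365/5.72² = 41.72 W m⁻².
Effective temperature: T_e = [S(1−α)/(4σ)]^(1/4) = 107.1 K.
T_s⁴ = T_e⁴·2/(2−ε) → ε = 2 − 2(T_e/T_s)⁴ = 2 − 2·(107.1/113)⁴ = 0.3844.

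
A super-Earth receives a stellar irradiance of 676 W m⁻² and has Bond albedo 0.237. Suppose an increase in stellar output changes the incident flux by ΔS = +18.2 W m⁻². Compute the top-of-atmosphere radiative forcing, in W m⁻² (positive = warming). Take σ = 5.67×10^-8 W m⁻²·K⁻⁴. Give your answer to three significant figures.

TOA radiative forcing: ΔF = (1−α)ΔS/4 = 0.763·(+18.2)/4 = 3.472 W m⁻².

3.47 W m⁻²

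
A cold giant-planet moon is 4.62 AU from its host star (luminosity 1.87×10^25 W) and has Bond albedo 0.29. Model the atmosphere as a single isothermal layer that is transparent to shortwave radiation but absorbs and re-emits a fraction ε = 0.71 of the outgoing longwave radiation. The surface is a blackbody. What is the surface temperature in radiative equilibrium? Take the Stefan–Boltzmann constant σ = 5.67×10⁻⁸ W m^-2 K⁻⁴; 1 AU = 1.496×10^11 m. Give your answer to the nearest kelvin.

Orbital distance: d = 4.62 AU = 6.912×10^11 m.
Flux at the orbit: S = L/(4πd²) = 1.87×10^25/(4π·(6.91×10^11)²) = 3.115 W m^-2.
At the top of the atmosphere, σT_e⁴ = S(1−α)/4 = 0.5529 W m^-2, giving T_e = 55.88 K.
For a single slab of emissivity ε, T_s⁴ = 2T_e⁴/(2−ε); thus T_s = 55.88·(1.55)^(1/4) = 62.36 K.

62 kelvin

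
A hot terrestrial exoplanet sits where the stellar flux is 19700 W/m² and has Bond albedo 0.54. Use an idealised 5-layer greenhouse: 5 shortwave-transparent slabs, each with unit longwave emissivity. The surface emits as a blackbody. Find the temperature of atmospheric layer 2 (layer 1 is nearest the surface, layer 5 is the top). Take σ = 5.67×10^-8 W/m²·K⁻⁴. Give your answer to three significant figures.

632 K

The effective emission temperature is T_e = [S(1−α)/(4σ)]^¼ = 447.1 K.
The net upward flux σT_e⁴ is constant between every pair of levels, so T_k⁴ = (N+1−k)T_e⁴.
T_2 = (4)^(1/4)·447.1 = 632.3 K.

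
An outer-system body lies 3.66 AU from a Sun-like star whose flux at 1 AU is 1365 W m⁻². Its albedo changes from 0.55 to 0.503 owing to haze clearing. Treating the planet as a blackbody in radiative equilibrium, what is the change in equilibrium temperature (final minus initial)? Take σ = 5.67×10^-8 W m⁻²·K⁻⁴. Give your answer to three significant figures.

Irradiance scales as 1/d², so S = 1365 W m⁻² × (1/3.66)² = 101.9 W m⁻².
Before: T₁ = [101.9·0.45/(4σ)]^(1/4) = 119.2 K.
Final:   T₂ = [S(1−0.503)/(4σ)]^(1/4) = 122.2 K.
ΔT = T₂ − T₁ = 2.999 K.

3.00 kelvin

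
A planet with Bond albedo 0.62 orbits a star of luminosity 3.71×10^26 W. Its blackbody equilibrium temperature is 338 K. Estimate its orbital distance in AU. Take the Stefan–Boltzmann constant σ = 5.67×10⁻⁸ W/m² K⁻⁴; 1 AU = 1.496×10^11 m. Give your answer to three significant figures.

Required flux: S = 4σT⁴/(1−α) = 7790 W/m².
S = L/(4πd²) → d = √(L/4πS) = √(3.71×10^26/(4π·7790)) = 6.156×10^10 m = 0.4115 AU.

0.412 AU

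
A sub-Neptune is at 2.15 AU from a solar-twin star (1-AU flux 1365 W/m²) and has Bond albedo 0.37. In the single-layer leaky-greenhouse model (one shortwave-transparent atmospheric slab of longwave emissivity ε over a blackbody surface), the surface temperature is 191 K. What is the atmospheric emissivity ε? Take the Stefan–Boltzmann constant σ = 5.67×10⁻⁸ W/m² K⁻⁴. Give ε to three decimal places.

Flux at the orbit: S = 1365/(2.15)² = 295.3 W/m².
Effective temperature: T_e = [S(1−α)/(4σ)]^(1/4) = 169.2 K.
Inverting T_s⁴ = 2T_e⁴/(2−ε): (T_e/T_s)⁴ = 0.6163, so ε = 2(1 − 0.6163) = 0.7673.

0.767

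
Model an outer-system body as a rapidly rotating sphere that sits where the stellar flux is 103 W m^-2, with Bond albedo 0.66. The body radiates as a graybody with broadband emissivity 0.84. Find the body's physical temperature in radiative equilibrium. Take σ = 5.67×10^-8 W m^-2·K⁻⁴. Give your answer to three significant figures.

116 K

The planet absorbs (1−α)S over its disc πR² and re-emits over 4πR², so the mean absorbed flux is (1−0.66)·103.0/4 = 8.755 W m^-2.
Equating to εσT⁴ with ε = 0.84: T = (8.755/0.84σ)^(1/4) = 116.4 K.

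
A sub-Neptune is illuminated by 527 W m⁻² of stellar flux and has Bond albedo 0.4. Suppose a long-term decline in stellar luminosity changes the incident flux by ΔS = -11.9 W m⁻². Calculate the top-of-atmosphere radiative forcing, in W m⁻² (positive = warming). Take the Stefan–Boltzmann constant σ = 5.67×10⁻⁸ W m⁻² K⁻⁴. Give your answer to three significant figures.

-1.78 W m⁻²

Only a fraction (1−α) is absorbed and it's spread over 4πR², so ΔF = (1−α)ΔS/4 = -1.785 W m⁻².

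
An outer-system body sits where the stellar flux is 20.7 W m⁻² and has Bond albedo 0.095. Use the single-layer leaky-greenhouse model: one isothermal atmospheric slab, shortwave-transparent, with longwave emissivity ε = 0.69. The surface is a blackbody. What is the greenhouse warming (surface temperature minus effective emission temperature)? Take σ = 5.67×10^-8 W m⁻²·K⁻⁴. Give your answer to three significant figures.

At the top of the atmosphere, σT_e⁴ = S(1−α)/4 = 4.683 W m⁻², giving T_e = 95.33 K.
The surface balance (absorbed SW + ε·downward IR = σT_s⁴) with T_a⁴ = T_s⁴/2 reduces to T_s = T_e·[2/(2−ε)]^¼ = 106.0 K.
The atmosphere warms the surface by 10.64 K.

10.6 K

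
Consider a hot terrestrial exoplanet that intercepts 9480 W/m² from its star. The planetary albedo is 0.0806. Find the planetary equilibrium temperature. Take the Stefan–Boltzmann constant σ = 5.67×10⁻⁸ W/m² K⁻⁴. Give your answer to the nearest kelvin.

443 K

The planet absorbs (1−α)S over its disc πR² and re-emits over 4πR², so the mean absorbed flux is (1−0.0806)·9480/4 = 2179 W/m².
Set σT⁴ = 2179 → T = (2179/σ)^(1/4) = 442.8 K.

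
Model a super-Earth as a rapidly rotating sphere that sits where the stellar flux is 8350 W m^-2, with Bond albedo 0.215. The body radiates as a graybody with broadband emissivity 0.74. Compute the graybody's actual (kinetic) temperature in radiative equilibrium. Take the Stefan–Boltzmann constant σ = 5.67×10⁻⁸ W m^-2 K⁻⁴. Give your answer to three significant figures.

Averaging over the sphere, the absorbed flux is S(1−α)/4 = 1639 W m^-2.
Radiative balance εσT⁴ = 1639 gives T = [1639/(0.74·σ)]^(1/4) = 444.5 K.

445 kelvin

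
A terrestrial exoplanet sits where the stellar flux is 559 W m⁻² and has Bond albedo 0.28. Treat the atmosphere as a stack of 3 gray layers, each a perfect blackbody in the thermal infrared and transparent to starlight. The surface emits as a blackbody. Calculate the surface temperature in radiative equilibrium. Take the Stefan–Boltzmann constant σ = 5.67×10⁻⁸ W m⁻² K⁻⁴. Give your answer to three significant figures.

Top-of-atmosphere balance: σT_e⁴ = S(1−α)/4 = 100.6 W m⁻² → T_e = 205.2 K.
With N = 3 opaque layers, T_s = (N+1)^(1/4)·T_e = 4^(1/4)·205.2 = 290.3 K.

290 K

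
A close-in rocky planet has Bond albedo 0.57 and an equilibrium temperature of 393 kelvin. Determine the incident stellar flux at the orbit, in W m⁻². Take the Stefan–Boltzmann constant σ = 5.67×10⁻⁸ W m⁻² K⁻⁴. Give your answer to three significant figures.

12600 W m⁻²

From S(1−α)/4 = σT⁴: S = 4σT⁴/(1−α).
σT⁴ = 5.67×10⁻⁸·(393)⁴ = 1353 W m⁻².
So S = 4×1353/(1−0.57) = 12580 W m⁻².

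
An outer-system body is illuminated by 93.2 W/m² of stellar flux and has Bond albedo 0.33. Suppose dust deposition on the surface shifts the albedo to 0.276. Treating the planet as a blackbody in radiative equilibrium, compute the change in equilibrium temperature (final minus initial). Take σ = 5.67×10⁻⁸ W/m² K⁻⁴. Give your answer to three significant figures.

2.52 K

With α = 0.33, T₁ = 128.8 K.
Final:   T₂ = [S(1−0.276)/(4σ)]^(1/4) = 131.3 K.
ΔT = T₂ − T₁ = 2.521 K.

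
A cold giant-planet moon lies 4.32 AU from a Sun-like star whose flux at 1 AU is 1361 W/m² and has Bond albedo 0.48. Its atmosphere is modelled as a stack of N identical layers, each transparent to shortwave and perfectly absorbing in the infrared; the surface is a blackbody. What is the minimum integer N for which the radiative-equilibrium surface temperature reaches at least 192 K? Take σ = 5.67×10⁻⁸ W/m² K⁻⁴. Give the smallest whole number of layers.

Flux at the orbit: S = 1361/(4.32)² = 72.93 W/m².
Top-of-atmosphere balance: σT_e⁴ = S(1−α)/4 = 9.481 W/m² → T_e = 113.7 K.
Need (N+1)T_e⁴ ≥ T_s⁴, i.e. N+1 ≥ (192/113.7)⁴ = 8.127.
The minimum whole number is N = 8.

8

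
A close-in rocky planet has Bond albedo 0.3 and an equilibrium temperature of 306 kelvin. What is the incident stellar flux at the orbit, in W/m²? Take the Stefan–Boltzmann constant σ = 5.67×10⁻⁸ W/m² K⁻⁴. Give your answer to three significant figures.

2840 W/m²

Invert the energy balance for S: S = 4σT⁴/(1−α).
The emitted flux is σT⁴ = 497.1 W/m².
So S = 4×497.1/(1−0.3) = 2841 W/m².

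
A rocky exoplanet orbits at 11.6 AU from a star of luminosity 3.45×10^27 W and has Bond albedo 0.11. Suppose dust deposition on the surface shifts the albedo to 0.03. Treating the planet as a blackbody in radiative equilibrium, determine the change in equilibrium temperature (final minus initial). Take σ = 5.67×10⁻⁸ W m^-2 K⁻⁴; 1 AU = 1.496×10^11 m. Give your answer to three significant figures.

2.99 K

d = 11.6 × 1.496×10^11 m = 1.735×10^12 m.
S = L/(4πd²) = 91.17 W m^-2.
Initial: T₁ = [S(1−0.11)/(4σ)]^(1/4) = 137.5 K.
With α = 0.03, T₂ = 140.5 K.
ΔT = T₂ − T₁ = 2.992 K.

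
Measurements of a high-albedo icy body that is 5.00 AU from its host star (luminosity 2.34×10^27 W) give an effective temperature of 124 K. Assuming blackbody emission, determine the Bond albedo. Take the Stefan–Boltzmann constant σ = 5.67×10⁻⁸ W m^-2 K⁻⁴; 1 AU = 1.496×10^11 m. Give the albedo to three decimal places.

0.839

Orbital distance: d = 5.00 AU = 7.480×10^11 m.
S = L/(4πd²) = 332.8 W m^-2.
From σT⁴ = S(1−α)/4 we invert for α: 1−α = 4σT⁴/S.
σT⁴ = 13.41 W m^-2, so 4σT⁴ = 53.62 W m^-2.
1−α = 53.62/332.8 = 0.1611, so α = 0.8389.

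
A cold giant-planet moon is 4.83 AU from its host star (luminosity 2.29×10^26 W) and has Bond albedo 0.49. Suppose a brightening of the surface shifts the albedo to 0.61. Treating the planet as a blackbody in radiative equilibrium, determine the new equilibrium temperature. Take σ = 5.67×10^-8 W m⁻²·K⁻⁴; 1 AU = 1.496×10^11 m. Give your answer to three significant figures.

Orbital distance: d = 4.83 AU = 7.226×10^11 m.
Flux at the orbit: S = L/(4πd²) = 2.29×10^26/(4π·(7.23×10^11)²) = 34.90 W m⁻².
T₂ = [S(1−α₂)/(4σ)]^(1/4) = [34.90·0.39/(4σ)]^(1/4) = 88.02 K.

88.0 K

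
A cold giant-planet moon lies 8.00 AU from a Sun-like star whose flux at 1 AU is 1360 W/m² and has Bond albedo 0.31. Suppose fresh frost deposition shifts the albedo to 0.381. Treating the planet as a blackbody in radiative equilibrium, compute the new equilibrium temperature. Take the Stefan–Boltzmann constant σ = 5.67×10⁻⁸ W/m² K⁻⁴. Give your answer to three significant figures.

Flux at the orbit: S = 1360/(8.00)² = 21.25 W/m².
New equilibrium: T₂ = [(1−0.381)·21.25/(4σ)]^(1/4) = 87.27 K.

87.3 K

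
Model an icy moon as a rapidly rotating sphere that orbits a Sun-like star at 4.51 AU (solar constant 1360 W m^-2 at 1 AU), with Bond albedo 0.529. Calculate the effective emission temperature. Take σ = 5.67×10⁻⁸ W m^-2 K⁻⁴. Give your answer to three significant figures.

By the inverse-square law, S = 1360/4.51² = 66.86 W m^-2.
Averaging over the sphere, the absorbed flux is S(1−α)/4 = 7.873 W m^-2.
In equilibrium σT⁴ equals this, so T = 108.6 K.

109 K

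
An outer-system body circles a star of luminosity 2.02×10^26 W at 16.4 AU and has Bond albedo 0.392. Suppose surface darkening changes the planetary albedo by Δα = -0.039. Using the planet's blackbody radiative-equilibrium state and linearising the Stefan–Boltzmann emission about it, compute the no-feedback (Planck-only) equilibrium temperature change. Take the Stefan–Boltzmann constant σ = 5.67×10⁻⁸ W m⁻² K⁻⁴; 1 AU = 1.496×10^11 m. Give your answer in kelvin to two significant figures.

0.83 kelvin

Orbital distance: d = 16.4 AU = 2.453×10^12 m.
Flux at the orbit: S = L/(4πd²) = 2.02×10^26/(4π·(2.45×10^12)²) = 2.670 W m⁻².
Reference equilibrium: T_e = [S(1−α)/(4σ)]^(1/4) = 51.73 K.
ΔF = −(S/4)Δα = −(2.670/4)×(-0.039) = 0.02604 W m⁻².
Planck response: λ_P = 4σT_e³ = 4·5.67×10⁻⁸·(51.73)³ = 0.03139 W m⁻²/K.
ΔT₀ = ΔF/λ_P = 0.02604/0.03139 = 0.829 K.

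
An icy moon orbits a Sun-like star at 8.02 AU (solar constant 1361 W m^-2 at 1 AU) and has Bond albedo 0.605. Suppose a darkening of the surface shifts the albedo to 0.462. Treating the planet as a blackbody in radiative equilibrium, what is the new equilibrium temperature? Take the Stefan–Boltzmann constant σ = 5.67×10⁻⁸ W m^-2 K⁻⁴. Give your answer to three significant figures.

84.2 K

By the inverse-square law, S = 1361/8.02² = 21.16 W m^-2.
With the new albedo, S(1−α₂)/4 = 2.846 W m^-2, so T₂ = 84.17 K.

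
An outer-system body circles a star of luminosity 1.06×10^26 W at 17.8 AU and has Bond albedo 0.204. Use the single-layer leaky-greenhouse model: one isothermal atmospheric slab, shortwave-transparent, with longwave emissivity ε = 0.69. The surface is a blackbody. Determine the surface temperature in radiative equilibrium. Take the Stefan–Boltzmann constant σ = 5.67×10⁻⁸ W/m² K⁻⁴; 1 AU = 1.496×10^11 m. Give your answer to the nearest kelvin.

Orbital distance: d = 17.8 AU = 2.663×10^12 m.
Spreading L over a sphere of radius d: S = 1.06×10^26/(4π·2.66×10^12²) = 1.190 W/m².
The planet radiates to space at T_e = [S(1−α)/(4σ)]^(1/4) = 45.20 K.
For a single slab of emissivity ε, T_s⁴ = 2T_e⁴/(2−ε); thus T_s = 45.20·(1.527)^(1/4) = 50.25 K.

50 K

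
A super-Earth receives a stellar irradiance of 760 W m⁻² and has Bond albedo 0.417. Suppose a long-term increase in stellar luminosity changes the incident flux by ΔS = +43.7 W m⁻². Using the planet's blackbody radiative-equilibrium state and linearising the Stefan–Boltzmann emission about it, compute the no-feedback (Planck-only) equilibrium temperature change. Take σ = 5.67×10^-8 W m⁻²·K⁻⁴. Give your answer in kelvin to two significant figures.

3.0 kelvin

The baseline emission temperature is T_e = 210.2 K.
TOA radiative forcing: ΔF = (1−α)ΔS/4 = 0.583·(+43.7)/4 = 6.369 W m⁻².
Planck response: λ_P = 4σT_e³ = 4·5.67×10⁻⁸·(210.2)³ = 2.108 W m⁻²/K.
Hence the no-feedback warming is ΔF/(4σT_e³) = 3.02 K.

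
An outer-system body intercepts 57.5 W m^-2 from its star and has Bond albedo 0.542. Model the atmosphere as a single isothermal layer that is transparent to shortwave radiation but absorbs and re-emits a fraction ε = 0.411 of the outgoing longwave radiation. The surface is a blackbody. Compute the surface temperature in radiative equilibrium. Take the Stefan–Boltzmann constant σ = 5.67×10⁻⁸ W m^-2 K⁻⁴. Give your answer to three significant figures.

110 K

Effective emission temperature (TOA balance): σT_e⁴ = S(1−α)/4 = 6.584 W m^-2 → T_e = 103.8 K.
Surface balance with a leaky layer gives σT_s⁴ = σT_e⁴·2/(2−ε), so T_s = T_e·[2/(2−0.411)]^(1/4) = 110.0 K.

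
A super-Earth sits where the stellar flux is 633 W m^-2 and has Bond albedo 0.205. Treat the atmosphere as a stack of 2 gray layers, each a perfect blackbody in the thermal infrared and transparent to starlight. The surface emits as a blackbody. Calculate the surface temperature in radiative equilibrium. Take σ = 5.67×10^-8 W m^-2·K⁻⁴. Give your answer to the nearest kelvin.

286 K

The effective emission temperature is T_e = [S(1−α)/(4σ)]^¼ = 217.0 K.
Layer-by-layer balance gives σT_s⁴ = (N+1)σT_e⁴, so T_s = 3^¼·217.0 = 285.6 K.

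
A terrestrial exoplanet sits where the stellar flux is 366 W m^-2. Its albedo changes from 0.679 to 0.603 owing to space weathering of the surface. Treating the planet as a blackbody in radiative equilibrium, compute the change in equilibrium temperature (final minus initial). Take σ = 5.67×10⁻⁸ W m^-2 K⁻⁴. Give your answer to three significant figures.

8.23 kelvin

With α = 0.679, T₁ = 150.9 K.
After:  T₂ = [366.0·0.397/(4σ)]^(1/4) = 159.1 K.
ΔT = T₂ − T₁ = 8.231 K.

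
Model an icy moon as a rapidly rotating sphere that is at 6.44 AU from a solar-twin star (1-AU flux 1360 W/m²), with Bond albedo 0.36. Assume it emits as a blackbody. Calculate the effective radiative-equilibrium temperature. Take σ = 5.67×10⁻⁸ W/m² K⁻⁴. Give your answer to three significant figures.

By the inverse-square law, S = 1360/6.44² = 32.79 W/m².
Averaging over the sphere, the absorbed flux is S(1−α)/4 = 5.247 W/m².
In equilibrium σT⁴ equals this, so T = 98.08 K.

98.1 K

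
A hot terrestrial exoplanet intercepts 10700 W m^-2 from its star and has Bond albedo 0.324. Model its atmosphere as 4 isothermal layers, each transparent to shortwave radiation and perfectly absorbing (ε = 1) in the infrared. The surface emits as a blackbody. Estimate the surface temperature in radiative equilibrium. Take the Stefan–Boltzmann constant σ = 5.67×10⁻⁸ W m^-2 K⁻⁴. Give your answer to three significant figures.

The effective emission temperature is T_e = [S(1−α)/(4σ)]^¼ = 422.6 K.
Layer-by-layer balance gives σT_s⁴ = (N+1)σT_e⁴, so T_s = 5^¼·422.6 = 631.9 K.

632 K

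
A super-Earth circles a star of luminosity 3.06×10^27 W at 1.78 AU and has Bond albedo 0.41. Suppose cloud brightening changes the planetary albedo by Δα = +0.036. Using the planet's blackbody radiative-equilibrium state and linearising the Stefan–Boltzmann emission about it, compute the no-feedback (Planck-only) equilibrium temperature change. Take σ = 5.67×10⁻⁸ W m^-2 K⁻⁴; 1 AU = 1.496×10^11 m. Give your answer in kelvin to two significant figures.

-4.7 kelvin

d = 1.78 × 1.496×10^11 m = 2.663×10^11 m.
Flux at the orbit: S = L/(4πd²) = 3.06×10^27/(4π·(2.66×10^11)²) = 3434 W m^-2.
Reference equilibrium: T_e = [S(1−α)/(4σ)]^(1/4) = 307.4 K.
TOA radiative forcing: ΔF = −S·Δα/4 = −3434·(+0.036)/4 = -30.91 W m^-2.
Linearising σT⁴ gives d(σT⁴)/dT = 4σT_e³ = 6.590 W m^-2 per K.
ΔT₀ = ΔF/λ_P = -30.91/6.590 = -4.69 K.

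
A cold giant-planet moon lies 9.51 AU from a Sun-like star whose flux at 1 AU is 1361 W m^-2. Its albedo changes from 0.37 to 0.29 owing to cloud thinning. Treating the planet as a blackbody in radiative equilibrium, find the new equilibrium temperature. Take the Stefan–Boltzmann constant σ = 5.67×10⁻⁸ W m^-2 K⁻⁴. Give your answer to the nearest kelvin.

Flux at the orbit: S = 1361/(9.51)² = 15.05 W m^-2.
New equilibrium: T₂ = [(1−0.29)·15.05/(4σ)]^(1/4) = 82.85 K.

83 K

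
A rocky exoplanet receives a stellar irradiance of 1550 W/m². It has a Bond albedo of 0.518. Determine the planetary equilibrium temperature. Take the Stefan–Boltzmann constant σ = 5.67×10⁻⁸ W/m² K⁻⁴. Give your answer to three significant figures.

240 K

The planet absorbs (1−α)S over its disc πR² and re-emits over 4πR², so the mean absorbed flux is (1−0.518)·1550/4 = 186.8 W/m².
Set σT⁴ = 186.8 → T = (186.8/σ)^(1/4) = 239.6 K.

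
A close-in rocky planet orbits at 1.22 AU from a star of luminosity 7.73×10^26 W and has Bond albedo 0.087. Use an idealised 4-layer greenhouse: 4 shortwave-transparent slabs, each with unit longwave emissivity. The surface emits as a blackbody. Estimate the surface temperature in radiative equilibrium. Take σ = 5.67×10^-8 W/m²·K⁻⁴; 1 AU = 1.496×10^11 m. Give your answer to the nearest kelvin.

Orbital distance: d = 1.22 AU = 1.825×10^11 m.
S = L/(4πd²) = 1847 W/m².
The effective emission temperature is T_e = [S(1−α)/(4σ)]^¼ = 293.6 K.
For an N-layer opaque stack, T_s⁴ = (N+1)T_e⁴, hence T_s = (5)^(1/4)×293.6 K = 439.1 K.

439 K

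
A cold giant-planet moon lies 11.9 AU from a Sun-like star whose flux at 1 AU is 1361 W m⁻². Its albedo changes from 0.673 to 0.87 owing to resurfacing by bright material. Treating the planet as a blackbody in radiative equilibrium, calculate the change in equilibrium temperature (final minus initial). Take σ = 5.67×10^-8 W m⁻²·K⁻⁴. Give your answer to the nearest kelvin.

-13 K

By the inverse-square law, S = 1361/11.9² = 9.611 W m⁻².
With α = 0.673, T₁ = 61.01 K.
Final:   T₂ = [S(1−0.87)/(4σ)]^(1/4) = 48.45 K.
ΔT = T₂ − T₁ = -12.57 K.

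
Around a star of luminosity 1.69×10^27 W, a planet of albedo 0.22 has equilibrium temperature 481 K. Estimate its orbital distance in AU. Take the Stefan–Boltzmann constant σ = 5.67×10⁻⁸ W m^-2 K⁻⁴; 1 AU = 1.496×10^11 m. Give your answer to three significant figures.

The flux needed for this T is 4σT⁴/(1−0.22) = 15560 W m^-2.
From L = 4πd²S, d = √(1.69×10^27/(4π·15560)) = 9.296×10^10 m = 0.6214 AU.

0.621 AU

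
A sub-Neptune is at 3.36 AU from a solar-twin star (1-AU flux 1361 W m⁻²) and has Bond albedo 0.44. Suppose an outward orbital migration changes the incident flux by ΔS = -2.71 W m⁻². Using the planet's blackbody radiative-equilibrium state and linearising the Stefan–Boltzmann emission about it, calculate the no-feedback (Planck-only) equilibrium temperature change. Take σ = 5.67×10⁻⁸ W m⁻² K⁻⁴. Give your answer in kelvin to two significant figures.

-0.74 kelvin

Flux at the orbit: S = 1361/(3.36)² = 120.6 W m⁻².
The baseline emission temperature is T_e = 131.4 K.
Only a fraction (1−α) is absorbed and it's spread over 4πR², so ΔF = (1−α)ΔS/4 = -0.3794 W m⁻².
Planck response: λ_P = 4σT_e³ = 4·5.67×10⁻⁸·(131.4)³ = 0.5140 W m⁻²/K.
ΔT₀ = ΔF/λ_P = -0.3794/0.5140 = -0.738 K.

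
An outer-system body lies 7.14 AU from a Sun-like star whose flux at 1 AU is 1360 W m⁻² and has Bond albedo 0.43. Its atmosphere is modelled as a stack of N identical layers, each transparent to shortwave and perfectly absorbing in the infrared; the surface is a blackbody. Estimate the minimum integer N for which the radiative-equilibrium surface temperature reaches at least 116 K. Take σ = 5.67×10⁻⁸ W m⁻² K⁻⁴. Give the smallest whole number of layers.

2

Flux at the orbit: S = 1360/(7.14)² = 26.68 W m⁻².
Top-of-atmosphere balance: σT_e⁴ = S(1−α)/4 = 3.802 W m⁻² → T_e = 90.49 K.
Need (N+1)T_e⁴ ≥ T_s⁴, i.e. N+1 ≥ (116/90.49)⁴ = 2.701.
The minimum whole number is N = 2.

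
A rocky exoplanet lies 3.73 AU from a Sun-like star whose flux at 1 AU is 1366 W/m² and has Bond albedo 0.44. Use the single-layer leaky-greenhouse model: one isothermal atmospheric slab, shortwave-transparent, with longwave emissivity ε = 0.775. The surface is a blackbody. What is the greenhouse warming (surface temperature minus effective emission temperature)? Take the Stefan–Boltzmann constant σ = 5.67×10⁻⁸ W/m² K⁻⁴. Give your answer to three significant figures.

16.3 kelvin

Irradiance scales as 1/d², so S = 1366 W/m² × (1/3.73)² = 98.18 W/m².
The planet radiates to space at T_e = [S(1−α)/(4σ)]^(1/4) = 124.8 K.
The surface balance (absorbed SW + ε·downward IR = σT_s⁴) with T_a⁴ = T_s⁴/2 reduces to T_s = T_e·[2/(2−ε)]^¼ = 141.0 K.
The atmosphere warms the surface by 16.27 K.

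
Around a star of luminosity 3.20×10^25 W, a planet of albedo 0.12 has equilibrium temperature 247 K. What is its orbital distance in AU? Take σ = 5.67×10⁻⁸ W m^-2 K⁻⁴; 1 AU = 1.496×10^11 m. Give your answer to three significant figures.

Energy balance gives S = 4σT⁴/(1−α) = 959.3 W m^-2.
Then d = [L/(4πS)]^(1/2) = 5.152×10^10 m, i.e. 0.3444 AU.

0.344 AU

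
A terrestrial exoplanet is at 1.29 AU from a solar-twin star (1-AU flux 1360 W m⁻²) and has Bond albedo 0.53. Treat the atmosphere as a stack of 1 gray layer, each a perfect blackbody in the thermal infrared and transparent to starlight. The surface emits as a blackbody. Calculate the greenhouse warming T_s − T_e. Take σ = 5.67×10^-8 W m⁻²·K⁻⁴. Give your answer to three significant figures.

38.4 K

Irradiance scales as 1/d², so S = 1360 W m⁻² × (1/1.29)² = 817.3 W m⁻².
Top-of-atmosphere balance: σT_e⁴ = S(1−α)/4 = 96.03 W m⁻² → T_e = 202.9 K.
T_s = (N+1)^(1/4)·T_e = 241.2 K.
So the greenhouse effect raises the surface by 241.2 − 202.9 = 38.38 K.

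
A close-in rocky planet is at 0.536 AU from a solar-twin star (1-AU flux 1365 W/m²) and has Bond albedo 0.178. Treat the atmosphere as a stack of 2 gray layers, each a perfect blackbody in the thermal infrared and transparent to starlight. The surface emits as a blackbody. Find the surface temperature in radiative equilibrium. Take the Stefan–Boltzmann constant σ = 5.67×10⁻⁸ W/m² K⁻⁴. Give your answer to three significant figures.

Flux at the orbit: S = 1365/(0.536)² = 4751 W/m².
Top-of-atmosphere balance: σT_e⁴ = S(1−α)/4 = 976.4 W/m² → T_e = 362.2 K.
Layer-by-layer balance gives σT_s⁴ = (N+1)σT_e⁴, so T_s = 3^¼·362.2 = 476.7 K.

477 K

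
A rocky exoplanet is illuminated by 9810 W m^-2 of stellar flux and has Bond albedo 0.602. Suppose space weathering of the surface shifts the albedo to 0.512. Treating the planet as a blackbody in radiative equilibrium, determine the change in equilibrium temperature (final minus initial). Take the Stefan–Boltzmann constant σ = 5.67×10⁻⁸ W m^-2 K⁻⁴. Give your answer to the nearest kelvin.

19 kelvin

With α = 0.602, T₁ = 362.2 K.
With α = 0.512, T₂ = 381.2 K.
Change: 381.2 − 362.2 = 18.94 K.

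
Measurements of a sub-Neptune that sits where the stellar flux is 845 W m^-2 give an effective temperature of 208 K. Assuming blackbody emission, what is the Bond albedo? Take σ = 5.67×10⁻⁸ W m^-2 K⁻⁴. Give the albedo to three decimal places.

0.498

Rearranging the radiative balance, α = 1 − 4σT⁴/S.
σT⁴ = 106.1 W m^-2, so 4σT⁴ = 424.5 W m^-2.
Hence α = 1 − 424.5/845.0 = 0.4976.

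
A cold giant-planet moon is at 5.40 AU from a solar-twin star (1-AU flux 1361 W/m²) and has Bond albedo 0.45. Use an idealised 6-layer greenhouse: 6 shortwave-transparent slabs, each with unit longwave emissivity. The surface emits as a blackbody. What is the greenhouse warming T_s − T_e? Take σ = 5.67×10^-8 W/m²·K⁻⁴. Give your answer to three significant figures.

64.6 K

Irradiance scales as 1/d², so S = 1361 W/m² × (1/5.40)² = 46.67 W/m².
OLR = S(1−α)/4 = 6.418 W/m²; the top layer radiates at T_e = 103.1 K.
T_s = (N+1)^(1/4)·T_e = 167.8 K.
So the greenhouse effect raises the surface by 167.8 − 103.1 = 64.63 K.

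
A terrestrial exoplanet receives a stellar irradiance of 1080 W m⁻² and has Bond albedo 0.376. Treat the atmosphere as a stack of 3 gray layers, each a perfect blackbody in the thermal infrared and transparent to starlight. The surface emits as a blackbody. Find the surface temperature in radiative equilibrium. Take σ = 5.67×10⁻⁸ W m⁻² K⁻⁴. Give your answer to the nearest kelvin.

330 K

Top-of-atmosphere balance: σT_e⁴ = S(1−α)/4 = 168.5 W m⁻² → T_e = 233.5 K.
With N = 3 opaque layers, T_s = (N+1)^(1/4)·T_e = 4^(1/4)·233.5 = 330.2 K.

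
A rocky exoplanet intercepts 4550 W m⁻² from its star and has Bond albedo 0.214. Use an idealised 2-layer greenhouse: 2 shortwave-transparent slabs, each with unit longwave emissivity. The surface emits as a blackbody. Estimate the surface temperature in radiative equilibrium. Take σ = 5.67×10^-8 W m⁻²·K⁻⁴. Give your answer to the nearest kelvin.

466 kelvin

The effective emission temperature is T_e = [S(1−α)/(4σ)]^¼ = 354.4 K.
Layer-by-layer balance gives σT_s⁴ = (N+1)σT_e⁴, so T_s = 3^¼·354.4 = 466.4 K.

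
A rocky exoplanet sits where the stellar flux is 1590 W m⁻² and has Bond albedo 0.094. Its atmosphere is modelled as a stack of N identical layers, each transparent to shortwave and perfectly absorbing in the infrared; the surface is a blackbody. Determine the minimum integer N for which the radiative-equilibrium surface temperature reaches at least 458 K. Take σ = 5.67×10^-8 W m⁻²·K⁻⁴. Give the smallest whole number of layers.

6

OLR = S(1−α)/4 = 360.1 W m⁻²; the top layer radiates at T_e = 282.3 K.
Need (N+1)T_e⁴ ≥ T_s⁴, i.e. N+1 ≥ (458/282.3)⁴ = 6.928.
The minimum whole number is N = 6.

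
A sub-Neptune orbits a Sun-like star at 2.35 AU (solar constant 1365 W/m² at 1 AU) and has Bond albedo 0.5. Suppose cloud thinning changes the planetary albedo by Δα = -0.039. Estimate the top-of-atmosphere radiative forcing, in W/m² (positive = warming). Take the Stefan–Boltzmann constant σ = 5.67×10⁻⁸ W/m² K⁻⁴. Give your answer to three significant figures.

By the inverse-square law, S = 1365/2.35² = 247.2 W/m².
TOA radiative forcing: ΔF = −S·Δα/4 = −247.2·(-0.039)/4 = 2.410 W/m².

2.41 W/m²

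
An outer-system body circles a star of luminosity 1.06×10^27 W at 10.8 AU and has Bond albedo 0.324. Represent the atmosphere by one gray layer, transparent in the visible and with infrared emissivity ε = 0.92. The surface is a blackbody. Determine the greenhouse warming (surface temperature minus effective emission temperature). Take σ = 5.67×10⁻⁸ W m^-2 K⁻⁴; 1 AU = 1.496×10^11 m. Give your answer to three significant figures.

d = 10.8 × 1.496×10^11 m = 1.616×10^12 m.
Flux at the orbit: S = L/(4πd²) = 1.06×10^27/(4π·(1.62×10^12)²) = 32.31 W m^-2.
Effective emission temperature (TOA balance): σT_e⁴ = S(1−α)/4 = 5.461 W m^-2 → T_e = 99.07 K.
The surface balance (absorbed SW + ε·downward IR = σT_s⁴) with T_a⁴ = T_s⁴/2 reduces to T_s = T_e·[2/(2−ε)]^¼ = 115.6 K.
T_s − T_e = 115.6 − 99.07 = 16.50 K.

16.5 K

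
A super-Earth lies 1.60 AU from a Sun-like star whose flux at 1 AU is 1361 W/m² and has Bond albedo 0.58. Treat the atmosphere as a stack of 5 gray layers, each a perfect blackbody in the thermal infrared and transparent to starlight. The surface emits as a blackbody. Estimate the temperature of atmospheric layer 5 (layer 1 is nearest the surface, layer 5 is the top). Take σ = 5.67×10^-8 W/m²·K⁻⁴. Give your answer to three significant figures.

177 K

Irradiance scales as 1/d², so S = 1361 W/m² × (1/1.60)² = 531.6 W/m².
The effective emission temperature is T_e = [S(1−α)/(4σ)]^¼ = 177.1 K.
Each opaque layer satisfies 2T_j⁴ = T_{j−1}⁴ + T_{j+1}⁴, giving T_k⁴ = (N+1−k)T_e⁴.
With k = 5: T_5 = (5+1−5)^¼·177.1 K = 177.1 K.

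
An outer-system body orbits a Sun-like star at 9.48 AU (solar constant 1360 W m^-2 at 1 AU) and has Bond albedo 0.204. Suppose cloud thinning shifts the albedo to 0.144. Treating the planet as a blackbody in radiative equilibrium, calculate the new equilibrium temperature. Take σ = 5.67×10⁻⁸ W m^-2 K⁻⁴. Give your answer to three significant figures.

By the inverse-square law, S = 1360/9.48² = 15.13 W m^-2.
With the new albedo, S(1−α₂)/4 = 3.238 W m^-2, so T₂ = 86.93 K.

86.9 kelvin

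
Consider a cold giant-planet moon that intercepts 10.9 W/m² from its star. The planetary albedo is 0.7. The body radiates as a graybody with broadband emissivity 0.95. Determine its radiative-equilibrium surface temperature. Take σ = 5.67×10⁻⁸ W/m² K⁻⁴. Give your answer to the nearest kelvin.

Averaging over the sphere, the absorbed flux is S(1−α)/4 = 0.8175 W/m².
Equating to εσT⁴ with ε = 0.95: T = (0.8175/0.95σ)^(1/4) = 62.42 K.

62 K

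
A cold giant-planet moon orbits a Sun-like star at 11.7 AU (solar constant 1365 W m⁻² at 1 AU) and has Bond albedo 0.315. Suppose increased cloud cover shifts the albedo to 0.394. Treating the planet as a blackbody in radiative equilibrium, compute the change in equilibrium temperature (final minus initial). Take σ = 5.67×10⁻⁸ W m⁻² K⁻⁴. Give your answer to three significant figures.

Flux at the orbit: S = 1365/(11.7)² = 9.972 W m⁻².
Initial: T₁ = [S(1−0.315)/(4σ)]^(1/4) = 74.08 K.
With α = 0.394, T₂ = 71.85 K.
ΔT = T₂ − T₁ = -2.235 K.

-2.24 K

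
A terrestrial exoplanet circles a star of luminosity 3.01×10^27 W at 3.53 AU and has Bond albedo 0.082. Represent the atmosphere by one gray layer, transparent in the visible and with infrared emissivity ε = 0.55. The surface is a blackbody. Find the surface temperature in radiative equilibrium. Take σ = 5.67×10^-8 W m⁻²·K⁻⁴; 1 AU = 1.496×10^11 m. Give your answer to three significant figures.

d = 3.53 × 1.496×10^11 m = 5.281×10^11 m.
S = L/(4πd²) = 858.9 W m⁻².
At the top of the atmosphere, σT_e⁴ = S(1−α)/4 = 197.1 W m⁻², giving T_e = 242.8 K.
The surface balance (absorbed SW + ε·downward IR = σT_s⁴) with T_a⁴ = T_s⁴/2 reduces to T_s = T_e·[2/(2−ε)]^¼ = 263.1 K.

263 K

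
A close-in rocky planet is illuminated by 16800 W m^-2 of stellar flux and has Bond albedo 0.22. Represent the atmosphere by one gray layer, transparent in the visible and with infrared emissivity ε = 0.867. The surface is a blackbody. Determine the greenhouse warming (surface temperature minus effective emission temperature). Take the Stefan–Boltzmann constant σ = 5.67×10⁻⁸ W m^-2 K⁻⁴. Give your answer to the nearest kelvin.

75 K

The planet radiates to space at T_e = [S(1−α)/(4σ)]^(1/4) = 490.3 K.
Surface balance with a leaky layer gives σT_s⁴ = σT_e⁴·2/(2−ε), so T_s = T_e·[2/(2−0.867)]^(1/4) = 565.1 K.
Greenhouse warming: T_s − T_e = 74.84 K.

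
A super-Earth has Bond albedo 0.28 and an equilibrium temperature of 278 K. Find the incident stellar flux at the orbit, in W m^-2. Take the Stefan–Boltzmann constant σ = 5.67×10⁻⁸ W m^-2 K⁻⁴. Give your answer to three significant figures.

From S(1−α)/4 = σT⁴: S = 4σT⁴/(1−α).
The emitted flux is σT⁴ = 338.7 W m^-2.
So S = 4×338.7/(1−0.28) = 1881 W m^-2.

1880 W m^-2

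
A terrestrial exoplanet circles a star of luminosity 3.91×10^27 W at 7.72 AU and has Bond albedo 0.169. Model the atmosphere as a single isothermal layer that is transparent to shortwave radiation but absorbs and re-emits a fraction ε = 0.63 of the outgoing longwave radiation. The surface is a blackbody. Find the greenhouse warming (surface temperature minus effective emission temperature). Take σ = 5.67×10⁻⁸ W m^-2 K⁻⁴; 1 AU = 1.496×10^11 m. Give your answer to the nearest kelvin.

17 K

Orbital distance: d = 7.72 AU = 1.155×10^12 m.
Flux at the orbit: S = L/(4πd²) = 3.91×10^27/(4π·(1.15×10^12)²) = 233.3 W m^-2.
The planet radiates to space at T_e = [S(1−α)/(4σ)]^(1/4) = 171.0 K.
The surface balance (absorbed SW + ε·downward IR = σT_s⁴) with T_a⁴ = T_s⁴/2 reduces to T_s = T_e·[2/(2−ε)]^¼ = 187.9 K.
Greenhouse warming: T_s − T_e = 16.96 K.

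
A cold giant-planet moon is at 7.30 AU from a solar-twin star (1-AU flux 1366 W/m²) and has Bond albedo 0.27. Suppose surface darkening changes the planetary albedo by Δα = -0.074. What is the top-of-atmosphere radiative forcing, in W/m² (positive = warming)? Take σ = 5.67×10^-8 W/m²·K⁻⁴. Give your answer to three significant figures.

By the inverse-square law, S = 1366/7.30² = 25.63 W/m².
ΔF = −(S/4)Δα = −(25.63/4)×(-0.074) = 0.4742 W/m².

0.474 W/m²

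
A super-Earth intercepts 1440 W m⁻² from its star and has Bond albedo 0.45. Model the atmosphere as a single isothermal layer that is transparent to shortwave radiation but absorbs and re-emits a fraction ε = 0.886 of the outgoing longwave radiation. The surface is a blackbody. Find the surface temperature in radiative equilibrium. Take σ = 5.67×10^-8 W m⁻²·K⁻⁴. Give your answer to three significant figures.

281 kelvin

At the top of the atmosphere, σT_e⁴ = S(1−α)/4 = 198.0 W m⁻², giving T_e = 243.1 K.
Surface balance with a leaky layer gives σT_s⁴ = σT_e⁴·2/(2−ε), so T_s = T_e·[2/(2−0.886)]^(1/4) = 281.4 K.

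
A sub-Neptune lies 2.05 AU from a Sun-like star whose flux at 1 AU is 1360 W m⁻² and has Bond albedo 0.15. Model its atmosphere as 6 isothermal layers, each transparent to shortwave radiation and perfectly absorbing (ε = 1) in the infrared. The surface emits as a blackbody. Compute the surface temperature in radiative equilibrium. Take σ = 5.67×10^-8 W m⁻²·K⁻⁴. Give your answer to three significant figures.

304 K

Flux at the orbit: S = 1360/(2.05)² = 323.6 W m⁻².
The effective emission temperature is T_e = [S(1−α)/(4σ)]^¼ = 186.6 K.
Layer-by-layer balance gives σT_s⁴ = (N+1)σT_e⁴, so T_s = 7^¼·186.6 = 303.5 K.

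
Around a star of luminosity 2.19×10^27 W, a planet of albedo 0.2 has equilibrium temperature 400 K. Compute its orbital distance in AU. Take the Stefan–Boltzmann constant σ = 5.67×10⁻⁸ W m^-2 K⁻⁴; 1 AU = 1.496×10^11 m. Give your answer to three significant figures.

1.04 AU

Required flux: S = 4σT⁴/(1−α) = 7258 W m^-2.
From L = 4πd²S, d = √(2.19×10^27/(4π·7258)) = 1.550×10^11 m = 1.036 AU.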